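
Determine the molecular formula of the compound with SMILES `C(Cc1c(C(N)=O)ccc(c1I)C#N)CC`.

Heavy atoms from the SMILES: 12 C, 1 I, 2 N, 1 O.
Implicit hydrogens by atom environment:
  4 × C (aromatic): no H
  3 × C: 2 H each → 6
  2 × C (aromatic): 1 H each → 2
  2 × C: no H
  1 × C: 3 H
  1 × I: no H
  1 × N: 2 H
  1 × N: no H
  1 × O: no H
  Total hydrogens = 13.
Molecular formula: C12H13IN2O

C12H13IN2O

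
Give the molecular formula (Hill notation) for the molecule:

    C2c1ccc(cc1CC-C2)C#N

Heavy atoms from the SMILES: 11 C, 1 N.
Implicit hydrogens by atom environment:
  4 × C: 2 H each → 8
  3 × C (aromatic): 1 H each → 3
  3 × C (aromatic): no H
  1 × C: no H
  1 × N: no H
  Total hydrogens = 11.
Molecular formula: C11H11N

C11H11N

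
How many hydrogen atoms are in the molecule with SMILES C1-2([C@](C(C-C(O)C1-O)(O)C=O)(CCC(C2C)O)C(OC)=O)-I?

Hydrogens are implicit in SMILES; fill each atom to its normal valence:
  5 × C: 1 H each → 5
  4 × C: no H
  4 × O: 1 H each → 4
  3 × C: 2 H each → 6
  3 × O: no H
  2 × C: 3 H each → 6
  1 × I: no H
  Total hydrogens = 21.

21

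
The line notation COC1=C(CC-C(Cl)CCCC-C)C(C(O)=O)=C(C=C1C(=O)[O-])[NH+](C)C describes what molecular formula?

Heavy atoms from the SMILES: 19 C, 1 Cl, 1 N, 5 O.
Implicit hydrogens by atom environment:
  6 × C: 2 H each → 12
  5 × C (aromatic): no H
  4 × C: 3 H each → 12
  3 × O: no H
  2 × C: no H
  1 × C (aromatic): 1 H
  1 × C: 1 H
  1 × Cl: no H
  1 × N (charge +1): 1 H
  1 × O: 1 H
  1 × O (charge -1): no H
  Total hydrogens = 28.
Molecular formula: C19H28ClNO5

C19H28ClNO5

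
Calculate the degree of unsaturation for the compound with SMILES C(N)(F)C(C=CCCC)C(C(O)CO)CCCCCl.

Molecular formula from the SMILES: C14H27ClFNO2.
DoU = (2C + 2 + N − H − X)/2 = (2·14 + 2 + 1 − 27 − 2)/2 = 2/2 = 1.
(Structurally: 0 ring(s) + 1 π bond(s) = 1.)

1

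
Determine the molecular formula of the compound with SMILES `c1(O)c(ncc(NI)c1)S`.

C5H5IN2OS

Heavy atoms from the SMILES: 5 C, 1 I, 2 N, 1 O, 1 S.
Implicit hydrogens by atom environment:
  3 × C (aromatic): no H
  2 × C (aromatic): 1 H each → 2
  1 × I: no H
  1 × N: 1 H
  1 × N (aromatic): no H
  1 × O: 1 H
  1 × S: 1 H
  Total hydrogens = 5.
Molecular formula: C5H5IN2OS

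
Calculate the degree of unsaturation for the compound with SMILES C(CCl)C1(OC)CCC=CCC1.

Molecular formula from the SMILES: C10H17ClO.
DoU = (2C + 2 + N − H − X)/2 = (2·10 + 2 + 0 − 17 − 1)/2 = 4/2 = 2.
(Structurally: 1 ring(s) + 1 π bond(s) = 2.)

2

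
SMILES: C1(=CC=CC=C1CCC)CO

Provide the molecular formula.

Heavy atoms from the SMILES: 10 C, 1 O.
Implicit hydrogens by atom environment:
  4 × C (aromatic): 1 H each → 4
  3 × C: 2 H each → 6
  2 × C (aromatic): no H
  1 × C: 3 H
  1 × O: 1 H
  Total hydrogens = 14.
Molecular formula: C10H14O

C10H14O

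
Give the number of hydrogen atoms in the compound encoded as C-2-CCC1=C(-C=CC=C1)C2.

12

Hydrogens are implicit in SMILES; fill each atom to its normal valence:
  4 × C: 2 H each → 8
  4 × C (aromatic): 1 H each → 4
  2 × C (aromatic): no H
  Total hydrogens = 12.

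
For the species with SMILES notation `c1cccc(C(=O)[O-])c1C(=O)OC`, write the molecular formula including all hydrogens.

C9H7O4-

Heavy atoms from the SMILES: 9 C, 4 O.
Implicit hydrogens by atom environment:
  4 × C (aromatic): 1 H each → 4
  3 × O: no H
  2 × C (aromatic): no H
  2 × C: no H
  1 × C: 3 H
  1 × O (charge -1): no H
  Total hydrogens = 7.
Net charge -1.
Molecular formula: C9H7O4-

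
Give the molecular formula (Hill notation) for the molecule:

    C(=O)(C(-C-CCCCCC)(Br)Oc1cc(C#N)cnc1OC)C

C17H23BrN2O3

Heavy atoms from the SMILES: 1 Br, 17 C, 2 N, 3 O.
Implicit hydrogens by atom environment:
  6 × C: 2 H each → 12
  3 × C: 3 H each → 9
  3 × C (aromatic): no H
  3 × C: no H
  3 × O: no H
  2 × C (aromatic): 1 H each → 2
  1 × Br: no H
  1 × N (aromatic): no H
  1 × N: no H
  Total hydrogens = 23.
Molecular formula: C17H23BrN2O3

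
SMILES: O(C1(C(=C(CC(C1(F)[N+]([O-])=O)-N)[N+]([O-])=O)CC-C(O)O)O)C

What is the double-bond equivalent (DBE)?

4

Molecular formula from the SMILES: C10H16FN3O8.
DoU = (2C + 2 + N − H − X)/2 = (2·10 + 2 + 3 − 16 − 1)/2 = 8/2 = 4.
(Structurally: 1 ring(s) + 3 π bond(s) = 4.)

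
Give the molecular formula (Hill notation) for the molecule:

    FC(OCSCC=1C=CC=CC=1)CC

Heavy atoms from the SMILES: 11 C, 1 F, 1 O, 1 S.
Implicit hydrogens by atom environment:
  5 × C (aromatic): 1 H each → 5
  3 × C: 2 H each → 6
  1 × C: 3 H
  1 × C: 1 H
  1 × C (aromatic): no H
  1 × F: no H
  1 × O: no H
  1 × S: no H
  Total hydrogens = 15.
Molecular formula: C11H15FOS

C11H15FOS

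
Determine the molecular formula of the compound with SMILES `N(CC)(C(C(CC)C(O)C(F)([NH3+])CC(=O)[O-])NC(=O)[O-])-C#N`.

Heavy atoms from the SMILES: 12 C, 1 F, 4 N, 5 O.
Implicit hydrogens by atom environment:
  4 × C: no H
  3 × C: 2 H each → 6
  3 × C: 1 H each → 3
  2 × C: 3 H each → 6
  2 × N: no H
  2 × O: no H
  2 × O (charge -1): no H
  1 × F: no H
  1 × N (charge +1): 3 H
  1 × N: 1 H
  1 × O: 1 H
  Total hydrogens = 20.
Net charge -1.
Molecular formula: C12H20FN4O5-

C12H20FN4O5-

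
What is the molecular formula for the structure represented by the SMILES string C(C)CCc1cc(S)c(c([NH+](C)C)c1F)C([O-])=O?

Heavy atoms from the SMILES: 13 C, 1 F, 1 N, 2 O, 1 S.
Implicit hydrogens by atom environment:
  5 × C (aromatic): no H
  3 × C: 3 H each → 9
  3 × C: 2 H each → 6
  1 × C (aromatic): 1 H
  1 × C: no H
  1 × F: no H
  1 × N (charge +1): 1 H
  1 × O: no H
  1 × O (charge -1): no H
  1 × S: 1 H
  Total hydrogens = 18.
Molecular formula: C13H18FNO2S

C13H18FNO2S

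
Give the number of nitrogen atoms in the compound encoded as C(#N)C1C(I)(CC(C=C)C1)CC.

The symbol for nitrogen appears 1 time in the SMILES.

1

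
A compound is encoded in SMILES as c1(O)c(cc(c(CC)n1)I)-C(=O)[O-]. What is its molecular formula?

C8H7INO3-

Heavy atoms from the SMILES: 8 C, 1 I, 1 N, 3 O.
Implicit hydrogens by atom environment:
  4 × C (aromatic): no H
  1 × C: 3 H
  1 × C: 2 H
  1 × C (aromatic): 1 H
  1 × C: no H
  1 × I: no H
  1 × N (aromatic): no H
  1 × O: 1 H
  1 × O: no H
  1 × O (charge -1): no H
  Total hydrogens = 7.
Net charge -1.
Molecular formula: C8H7INO3-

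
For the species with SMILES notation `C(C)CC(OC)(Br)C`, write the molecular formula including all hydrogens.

Heavy atoms from the SMILES: 1 Br, 6 C, 1 O.
Implicit hydrogens by atom environment:
  3 × C: 3 H each → 9
  2 × C: 2 H each → 4
  1 × Br: no H
  1 × C: no H
  1 × O: no H
  Total hydrogens = 13.
Molecular formula: C6H13BrO

C6H13BrO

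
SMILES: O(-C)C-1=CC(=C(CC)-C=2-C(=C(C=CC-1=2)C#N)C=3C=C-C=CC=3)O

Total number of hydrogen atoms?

Hydrogens are implicit in SMILES; fill each atom to its normal valence:
  8 × C (aromatic): 1 H each → 8
  8 × C (aromatic): no H
  2 × C: 3 H each → 6
  1 × C: 2 H
  1 × C: no H
  1 × N: no H
  1 × O: 1 H
  1 × O: no H
  Total hydrogens = 17.

17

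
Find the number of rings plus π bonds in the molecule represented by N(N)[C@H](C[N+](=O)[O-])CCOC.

1

Molecular formula from the SMILES: C5H13N3O3.
DoU = (2C + 2 + N − H − X)/2 = (2·5 + 2 + 3 − 13 − 0)/2 = 2/2 = 1.
(Structurally: 0 ring(s) + 1 π bond(s) = 1.)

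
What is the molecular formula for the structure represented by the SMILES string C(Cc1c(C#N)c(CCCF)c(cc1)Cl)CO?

C13H15ClFNO

Heavy atoms from the SMILES: 13 C, 1 Cl, 1 F, 1 N, 1 O.
Implicit hydrogens by atom environment:
  6 × C: 2 H each → 12
  4 × C (aromatic): no H
  2 × C (aromatic): 1 H each → 2
  1 × C: no H
  1 × Cl: no H
  1 × F: no H
  1 × N: no H
  1 × O: 1 H
  Total hydrogens = 15.
Molecular formula: C13H15ClFNO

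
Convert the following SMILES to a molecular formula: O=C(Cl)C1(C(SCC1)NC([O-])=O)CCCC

C10H15ClNO3S-

Heavy atoms from the SMILES: 10 C, 1 Cl, 1 N, 3 O, 1 S.
Implicit hydrogens by atom environment:
  5 × C: 2 H each → 10
  3 × C: no H
  2 × O: no H
  1 × C: 3 H
  1 × C: 1 H
  1 × Cl: no H
  1 × N: 1 H
  1 × O (charge -1): no H
  1 × S: no H
  Total hydrogens = 15.
Net charge -1.
Molecular formula: C10H15ClNO3S-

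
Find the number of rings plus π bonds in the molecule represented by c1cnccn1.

4

Molecular formula from the SMILES: C4H4N2.
DoU = (2C + 2 + N − H − X)/2 = (2·4 + 2 + 2 − 4 − 0)/2 = 8/2 = 4.
(Structurally: 1 ring(s) + 3 π bond(s) = 4.)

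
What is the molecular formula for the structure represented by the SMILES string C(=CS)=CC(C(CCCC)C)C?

Heavy atoms from the SMILES: 11 C, 1 S.
Implicit hydrogens by atom environment:
  4 × C: 1 H each → 4
  3 × C: 3 H each → 9
  3 × C: 2 H each → 6
  1 × C: no H
  1 × S: 1 H
  Total hydrogens = 20.
Molecular formula: C11H20S

C11H20S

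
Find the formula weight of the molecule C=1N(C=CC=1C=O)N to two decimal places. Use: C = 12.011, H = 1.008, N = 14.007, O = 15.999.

110.12

Molecular formula: C5H6N2O.
M = 5×12.011 + 6×1.008 + 2×14.007 + 1×15.999 = 110.12 g/mol.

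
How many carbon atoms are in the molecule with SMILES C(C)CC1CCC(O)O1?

The symbol for carbon appears 7 times in the SMILES.

7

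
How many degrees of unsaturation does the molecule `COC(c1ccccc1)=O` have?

5

Molecular formula from the SMILES: C8H8O2.
DoU = (2C + 2 + N − H − X)/2 = (2·8 + 2 + 0 − 8 − 0)/2 = 10/2 = 5.
(Structurally: 1 ring(s) + 4 π bond(s) = 5.)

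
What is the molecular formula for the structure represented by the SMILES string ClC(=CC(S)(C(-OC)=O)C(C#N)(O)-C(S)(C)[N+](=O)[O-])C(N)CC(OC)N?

Heavy atoms from the SMILES: 13 C, 1 Cl, 4 N, 6 O, 2 S.
Implicit hydrogens by atom environment:
  6 × C: no H
  4 × O: no H
  3 × C: 3 H each → 9
  3 × C: 1 H each → 3
  2 × N: 2 H each → 4
  2 × S: 1 H each → 2
  1 × C: 2 H
  1 × Cl: no H
  1 × N (charge +1): no H
  1 × N: no H
  1 × O: 1 H
  1 × O (charge -1): no H
  Total hydrogens = 21.
Molecular formula: C13H21ClN4O6S2

C13H21ClN4O6S2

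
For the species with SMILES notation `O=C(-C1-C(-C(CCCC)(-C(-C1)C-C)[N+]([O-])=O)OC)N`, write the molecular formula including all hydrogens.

C13H24N2O4

Heavy atoms from the SMILES: 13 C, 2 N, 4 O.
Implicit hydrogens by atom environment:
  5 × C: 2 H each → 10
  3 × C: 3 H each → 9
  3 × C: 1 H each → 3
  3 × O: no H
  2 × C: no H
  1 × N: 2 H
  1 × N (charge +1): no H
  1 × O (charge -1): no H
  Total hydrogens = 24.
Molecular formula: C13H24N2O4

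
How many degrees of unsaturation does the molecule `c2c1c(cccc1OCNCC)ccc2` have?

Molecular formula from the SMILES: C13H15NO.
DoU = (2C + 2 + N − H − X)/2 = (2·13 + 2 + 1 − 15 − 0)/2 = 14/2 = 7.
(Structurally: 2 ring(s) + 5 π bond(s) = 7.)

7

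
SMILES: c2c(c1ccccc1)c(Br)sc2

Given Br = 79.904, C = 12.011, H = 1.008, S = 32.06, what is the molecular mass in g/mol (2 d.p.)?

Molecular formula: C10H7BrS.
M = 1×79.904 + 10×12.011 + 7×1.008 + 1×32.06 = 239.13 g/mol.

239.13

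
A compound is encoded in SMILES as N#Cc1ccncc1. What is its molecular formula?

C6H4N2

Heavy atoms from the SMILES: 6 C, 2 N.
Implicit hydrogens by atom environment:
  4 × C (aromatic): 1 H each → 4
  1 × C (aromatic): no H
  1 × C: no H
  1 × N (aromatic): no H
  1 × N: no H
  Total hydrogens = 4.
Molecular formula: C6H4N2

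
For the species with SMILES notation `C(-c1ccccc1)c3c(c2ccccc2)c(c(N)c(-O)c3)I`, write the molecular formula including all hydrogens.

Heavy atoms from the SMILES: 19 C, 1 I, 1 N, 1 O.
Implicit hydrogens by atom environment:
  11 × C (aromatic): 1 H each → 11
  7 × C (aromatic): no H
  1 × C: 2 H
  1 × I: no H
  1 × N: 2 H
  1 × O: 1 H
  Total hydrogens = 16.
Molecular formula: C19H16INO

C19H16INO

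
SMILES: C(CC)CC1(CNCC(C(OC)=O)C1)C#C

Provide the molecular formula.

Heavy atoms from the SMILES: 13 C, 1 N, 2 O.
Implicit hydrogens by atom environment:
  6 × C: 2 H each → 12
  3 × C: no H
  2 × C: 3 H each → 6
  2 × C: 1 H each → 2
  2 × O: no H
  1 × N: 1 H
  Total hydrogens = 21.
Molecular formula: C13H21NO2

C13H21NO2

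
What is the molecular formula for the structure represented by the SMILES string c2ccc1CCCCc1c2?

C10H12

Heavy atoms from the SMILES: 10 C.
Implicit hydrogens by atom environment:
  4 × C: 2 H each → 8
  4 × C (aromatic): 1 H each → 4
  2 × C (aromatic): no H
  Total hydrogens = 12.
Molecular formula: C10H12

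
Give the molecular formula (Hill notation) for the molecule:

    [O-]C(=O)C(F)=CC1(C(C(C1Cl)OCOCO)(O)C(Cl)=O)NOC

C11H13Cl2FNO8-

Heavy atoms from the SMILES: 11 C, 2 Cl, 1 F, 1 N, 8 O.
Implicit hydrogens by atom environment:
  5 × C: no H
  5 × O: no H
  3 × C: 1 H each → 3
  2 × C: 2 H each → 4
  2 × Cl: no H
  2 × O: 1 H each → 2
  1 × C: 3 H
  1 × F: no H
  1 × N: 1 H
  1 × O (charge -1): no H
  Total hydrogens = 13.
Net charge -1.
Molecular formula: C11H13Cl2FNO8-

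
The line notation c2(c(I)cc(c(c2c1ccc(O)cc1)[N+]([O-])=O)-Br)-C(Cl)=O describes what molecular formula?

C13H6BrClINO4

Heavy atoms from the SMILES: 1 Br, 13 C, 1 Cl, 1 I, 1 N, 4 O.
Implicit hydrogens by atom environment:
  7 × C (aromatic): no H
  5 × C (aromatic): 1 H each → 5
  2 × O: no H
  1 × Br: no H
  1 × C: no H
  1 × Cl: no H
  1 × I: no H
  1 × N (charge +1): no H
  1 × O: 1 H
  1 × O (charge -1): no H
  Total hydrogens = 6.
Molecular formula: C13H6BrClINO4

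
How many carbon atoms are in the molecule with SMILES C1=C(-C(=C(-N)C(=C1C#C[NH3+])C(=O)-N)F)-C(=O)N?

The symbol for carbon appears 10 times in the SMILES.

10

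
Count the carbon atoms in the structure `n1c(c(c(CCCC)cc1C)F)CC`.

The symbol for carbon appears 12 times in the SMILES. Lowercase c denotes aromatic carbon and counts toward C.

12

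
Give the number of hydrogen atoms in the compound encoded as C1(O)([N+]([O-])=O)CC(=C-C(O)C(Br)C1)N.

Hydrogens are implicit in SMILES; fill each atom to its normal valence:
  3 × C: 1 H each → 3
  2 × C: 2 H each → 4
  2 × C: no H
  2 × O: 1 H each → 2
  1 × Br: no H
  1 × N: 2 H
  1 × N (charge +1): no H
  1 × O: no H
  1 × O (charge -1): no H
  Total hydrogens = 11.

11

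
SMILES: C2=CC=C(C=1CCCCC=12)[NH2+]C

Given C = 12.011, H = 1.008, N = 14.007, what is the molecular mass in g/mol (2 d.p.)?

162.26

Molecular formula: C11H16N+.
M = 11×12.011 + 16×1.008 + 1×14.007 = 162.26 g/mol.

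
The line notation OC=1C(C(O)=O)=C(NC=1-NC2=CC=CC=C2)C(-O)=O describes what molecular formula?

C12H10N2O5

Heavy atoms from the SMILES: 12 C, 2 N, 5 O.
Implicit hydrogens by atom environment:
  5 × C (aromatic): 1 H each → 5
  5 × C (aromatic): no H
  3 × O: 1 H each → 3
  2 × C: no H
  2 × O: no H
  1 × N (aromatic): 1 H
  1 × N: 1 H
  Total hydrogens = 10.
Molecular formula: C12H10N2O5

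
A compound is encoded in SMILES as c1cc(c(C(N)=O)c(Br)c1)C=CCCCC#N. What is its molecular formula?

Heavy atoms from the SMILES: 1 Br, 13 C, 2 N, 1 O.
Implicit hydrogens by atom environment:
  3 × C: 2 H each → 6
  3 × C (aromatic): 1 H each → 3
  3 × C (aromatic): no H
  2 × C: 1 H each → 2
  2 × C: no H
  1 × Br: no H
  1 × N: 2 H
  1 × N: no H
  1 × O: no H
  Total hydrogens = 13.
Molecular formula: C13H13BrN2O

C13H13BrN2O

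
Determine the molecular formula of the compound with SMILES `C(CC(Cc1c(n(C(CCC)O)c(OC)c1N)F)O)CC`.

Heavy atoms from the SMILES: 15 C, 1 F, 2 N, 3 O.
Implicit hydrogens by atom environment:
  6 × C: 2 H each → 12
  4 × C (aromatic): no H
  3 × C: 3 H each → 9
  2 × C: 1 H each → 2
  2 × O: 1 H each → 2
  1 × F: no H
  1 × N: 2 H
  1 × N (aromatic): no H
  1 × O: no H
  Total hydrogens = 27.
Molecular formula: C15H27FN2O3

C15H27FN2O3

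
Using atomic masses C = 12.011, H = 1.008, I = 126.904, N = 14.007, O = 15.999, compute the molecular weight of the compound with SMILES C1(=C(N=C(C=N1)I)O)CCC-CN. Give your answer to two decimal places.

Molecular formula: C8H12IN3O.
M = 8×12.011 + 12×1.008 + 1×126.904 + 3×14.007 + 1×15.999 = 293.11 g/mol.

293.11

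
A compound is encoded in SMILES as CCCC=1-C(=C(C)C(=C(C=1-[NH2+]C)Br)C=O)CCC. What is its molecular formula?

C15H23BrNO+

Heavy atoms from the SMILES: 1 Br, 15 C, 1 N, 1 O.
Implicit hydrogens by atom environment:
  6 × C (aromatic): no H
  4 × C: 3 H each → 12
  4 × C: 2 H each → 8
  1 × Br: no H
  1 × C: 1 H
  1 × N (charge +1): 2 H
  1 × O: no H
  Total hydrogens = 23.
Net charge +1.
Molecular formula: C15H23BrNO+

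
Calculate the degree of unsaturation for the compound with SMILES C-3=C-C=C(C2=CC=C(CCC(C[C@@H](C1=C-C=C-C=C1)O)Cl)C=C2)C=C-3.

Molecular formula from the SMILES: C23H23ClO.
DoU = (2C + 2 + N − H − X)/2 = (2·23 + 2 + 0 − 23 − 1)/2 = 24/2 = 12.
(Structurally: 3 ring(s) + 9 π bond(s) = 12.)

12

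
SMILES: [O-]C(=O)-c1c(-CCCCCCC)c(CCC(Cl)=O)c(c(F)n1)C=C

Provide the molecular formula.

C18H22ClFNO3-

Heavy atoms from the SMILES: 18 C, 1 Cl, 1 F, 1 N, 3 O.
Implicit hydrogens by atom environment:
  9 × C: 2 H each → 18
  5 × C (aromatic): no H
  2 × C: no H
  2 × O: no H
  1 × C: 3 H
  1 × C: 1 H
  1 × Cl: no H
  1 × F: no H
  1 × N (aromatic): no H
  1 × O (charge -1): no H
  Total hydrogens = 22.
Net charge -1.
Molecular formula: C18H22ClFNO3-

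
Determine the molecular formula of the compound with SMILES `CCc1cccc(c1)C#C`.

C10H10

Heavy atoms from the SMILES: 10 C.
Implicit hydrogens by atom environment:
  4 × C (aromatic): 1 H each → 4
  2 × C (aromatic): no H
  1 × C: 3 H
  1 × C: 2 H
  1 × C: 1 H
  1 × C: no H
  Total hydrogens = 10.
Molecular formula: C10H10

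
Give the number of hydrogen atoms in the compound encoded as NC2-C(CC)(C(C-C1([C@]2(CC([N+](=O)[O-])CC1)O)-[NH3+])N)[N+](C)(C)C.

33

Hydrogens are implicit in SMILES; fill each atom to its normal valence:
  5 × C: 2 H each → 10
  4 × C: 3 H each → 12
  3 × C: 1 H each → 3
  3 × C: no H
  2 × N: 2 H each → 4
  2 × N (charge +1): no H
  1 × N (charge +1): 3 H
  1 × O: 1 H
  1 × O: no H
  1 × O (charge -1): no H
  Total hydrogens = 33.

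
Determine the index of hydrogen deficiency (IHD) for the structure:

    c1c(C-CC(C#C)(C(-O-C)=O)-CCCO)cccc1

Molecular formula from the SMILES: C16H20O3.
DoU = (2C + 2 + N − H − X)/2 = (2·16 + 2 + 0 − 20 − 0)/2 = 14/2 = 7.
(Structurally: 1 ring(s) + 6 π bond(s) = 7.)

7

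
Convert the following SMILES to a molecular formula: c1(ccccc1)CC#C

Heavy atoms from the SMILES: 9 C.
Implicit hydrogens by atom environment:
  5 × C (aromatic): 1 H each → 5
  1 × C: 2 H
  1 × C: 1 H
  1 × C (aromatic): no H
  1 × C: no H
  Total hydrogens = 8.
Molecular formula: C9H8

C9H8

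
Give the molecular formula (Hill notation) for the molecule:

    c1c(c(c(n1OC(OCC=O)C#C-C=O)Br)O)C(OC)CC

Heavy atoms from the SMILES: 1 Br, 14 C, 1 N, 6 O.
Implicit hydrogens by atom environment:
  5 × O: no H
  4 × C: 1 H each → 4
  3 × C (aromatic): no H
  2 × C: 3 H each → 6
  2 × C: 2 H each → 4
  2 × C: no H
  1 × Br: no H
  1 × C (aromatic): 1 H
  1 × N (aromatic): no H
  1 × O: 1 H
  Total hydrogens = 16.
Molecular formula: C14H16BrNO6

C14H16BrNO6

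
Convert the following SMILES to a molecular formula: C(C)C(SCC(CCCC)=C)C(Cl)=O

Heavy atoms from the SMILES: 11 C, 1 Cl, 1 O, 1 S.
Implicit hydrogens by atom environment:
  6 × C: 2 H each → 12
  2 × C: 3 H each → 6
  2 × C: no H
  1 × C: 1 H
  1 × Cl: no H
  1 × O: no H
  1 × S: no H
  Total hydrogens = 19.
Molecular formula: C11H19ClOS

C11H19ClOS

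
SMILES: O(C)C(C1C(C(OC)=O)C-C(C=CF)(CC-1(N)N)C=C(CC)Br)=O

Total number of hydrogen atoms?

Hydrogens are implicit in SMILES; fill each atom to its normal valence:
  5 × C: 1 H each → 5
  5 × C: no H
  4 × O: no H
  3 × C: 3 H each → 9
  3 × C: 2 H each → 6
  2 × N: 2 H each → 4
  1 × Br: no H
  1 × F: no H
  Total hydrogens = 24.

24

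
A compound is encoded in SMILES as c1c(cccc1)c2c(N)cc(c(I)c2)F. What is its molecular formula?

C12H9FIN

Heavy atoms from the SMILES: 12 C, 1 F, 1 I, 1 N.
Implicit hydrogens by atom environment:
  7 × C (aromatic): 1 H each → 7
  5 × C (aromatic): no H
  1 × F: no H
  1 × I: no H
  1 × N: 2 H
  Total hydrogens = 9.
Molecular formula: C12H9FIN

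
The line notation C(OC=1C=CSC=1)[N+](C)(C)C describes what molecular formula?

Heavy atoms from the SMILES: 8 C, 1 N, 1 O, 1 S.
Implicit hydrogens by atom environment:
  3 × C: 3 H each → 9
  3 × C (aromatic): 1 H each → 3
  1 × C: 2 H
  1 × C (aromatic): no H
  1 × N (charge +1): no H
  1 × O: no H
  1 × S (aromatic): no H
  Total hydrogens = 14.
Net charge +1.
Molecular formula: C8H14NOS+

C8H14NOS+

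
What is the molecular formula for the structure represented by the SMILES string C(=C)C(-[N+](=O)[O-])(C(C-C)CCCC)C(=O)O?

Heavy atoms from the SMILES: 11 C, 1 N, 4 O.
Implicit hydrogens by atom environment:
  5 × C: 2 H each → 10
  2 × C: 3 H each → 6
  2 × C: 1 H each → 2
  2 × C: no H
  2 × O: no H
  1 × N (charge +1): no H
  1 × O: 1 H
  1 × O (charge -1): no H
  Total hydrogens = 19.
Molecular formula: C11H19NO4

C11H19NO4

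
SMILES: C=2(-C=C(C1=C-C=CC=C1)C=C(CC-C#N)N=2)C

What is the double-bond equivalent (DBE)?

Molecular formula from the SMILES: C15H14N2.
DoU = (2C + 2 + N − H − X)/2 = (2·15 + 2 + 2 − 14 − 0)/2 = 20/2 = 10.
(Structurally: 2 ring(s) + 8 π bond(s) = 10.)

10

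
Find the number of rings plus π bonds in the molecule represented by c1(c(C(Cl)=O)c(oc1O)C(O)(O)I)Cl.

4

Molecular formula from the SMILES: C6H3Cl2IO5.
DoU = (2C + 2 + N − H − X)/2 = (2·6 + 2 + 0 − 3 − 3)/2 = 8/2 = 4.
(Structurally: 1 ring(s) + 3 π bond(s) = 4.)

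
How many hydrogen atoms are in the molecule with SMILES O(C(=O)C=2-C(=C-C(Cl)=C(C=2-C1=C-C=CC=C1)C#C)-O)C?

Hydrogens are implicit in SMILES; fill each atom to its normal valence:
  6 × C (aromatic): 1 H each → 6
  6 × C (aromatic): no H
  2 × C: no H
  2 × O: no H
  1 × C: 3 H
  1 × C: 1 H
  1 × Cl: no H
  1 × O: 1 H
  Total hydrogens = 11.

11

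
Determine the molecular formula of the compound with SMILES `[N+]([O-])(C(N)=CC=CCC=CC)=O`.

Heavy atoms from the SMILES: 8 C, 2 N, 2 O.
Implicit hydrogens by atom environment:
  5 × C: 1 H each → 5
  1 × C: 3 H
  1 × C: 2 H
  1 × C: no H
  1 × N: 2 H
  1 × N (charge +1): no H
  1 × O: no H
  1 × O (charge -1): no H
  Total hydrogens = 12.
Molecular formula: C8H12N2O2

C8H12N2O2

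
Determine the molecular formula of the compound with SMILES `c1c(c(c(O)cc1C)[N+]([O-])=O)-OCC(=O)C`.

C10H11NO5

Heavy atoms from the SMILES: 10 C, 1 N, 5 O.
Implicit hydrogens by atom environment:
  4 × C (aromatic): no H
  3 × O: no H
  2 × C: 3 H each → 6
  2 × C (aromatic): 1 H each → 2
  1 × C: 2 H
  1 × C: no H
  1 × N (charge +1): no H
  1 × O: 1 H
  1 × O (charge -1): no H
  Total hydrogens = 11.
Molecular formula: C10H11NO5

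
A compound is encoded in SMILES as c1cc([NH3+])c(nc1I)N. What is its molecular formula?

Heavy atoms from the SMILES: 5 C, 1 I, 3 N.
Implicit hydrogens by atom environment:
  3 × C (aromatic): no H
  2 × C (aromatic): 1 H each → 2
  1 × I: no H
  1 × N (charge +1): 3 H
  1 × N: 2 H
  1 × N (aromatic): no H
  Total hydrogens = 7.
Net charge +1.
Molecular formula: C5H7IN3+

C5H7IN3+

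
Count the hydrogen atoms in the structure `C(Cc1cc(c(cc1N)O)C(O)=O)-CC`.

Hydrogens are implicit in SMILES; fill each atom to its normal valence:
  4 × C (aromatic): no H
  3 × C: 2 H each → 6
  2 × C (aromatic): 1 H each → 2
  2 × O: 1 H each → 2
  1 × C: 3 H
  1 × C: no H
  1 × N: 2 H
  1 × O: no H
  Total hydrogens = 15.

15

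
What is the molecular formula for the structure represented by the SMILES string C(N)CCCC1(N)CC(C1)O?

C8H18N2O

Heavy atoms from the SMILES: 8 C, 2 N, 1 O.
Implicit hydrogens by atom environment:
  6 × C: 2 H each → 12
  2 × N: 2 H each → 4
  1 × C: 1 H
  1 × C: no H
  1 × O: 1 H
  Total hydrogens = 18.
Molecular formula: C8H18N2O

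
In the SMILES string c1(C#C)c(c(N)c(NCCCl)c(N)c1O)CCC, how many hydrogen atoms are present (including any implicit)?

18

Hydrogens are implicit in SMILES; fill each atom to its normal valence:
  6 × C (aromatic): no H
  4 × C: 2 H each → 8
  2 × N: 2 H each → 4
  1 × C: 3 H
  1 × C: 1 H
  1 × C: no H
  1 × Cl: no H
  1 × N: 1 H
  1 × O: 1 H
  Total hydrogens = 18.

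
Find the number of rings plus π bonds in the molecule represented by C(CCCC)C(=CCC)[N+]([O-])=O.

2

Molecular formula from the SMILES: C9H17NO2.
DoU = (2C + 2 + N − H − X)/2 = (2·9 + 2 + 1 − 17 − 0)/2 = 4/2 = 2.
(Structurally: 0 ring(s) + 2 π bond(s) = 2.)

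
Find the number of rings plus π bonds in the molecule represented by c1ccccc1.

Molecular formula from the SMILES: C6H6.
DoU = (2C + 2 + N − H − X)/2 = (2·6 + 2 + 0 − 6 − 0)/2 = 8/2 = 4.
(Structurally: 1 ring(s) + 3 π bond(s) = 4.)

4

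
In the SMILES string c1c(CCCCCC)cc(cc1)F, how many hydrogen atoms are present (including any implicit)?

17

Hydrogens are implicit in SMILES; fill each atom to its normal valence:
  5 × C: 2 H each → 10
  4 × C (aromatic): 1 H each → 4
  2 × C (aromatic): no H
  1 × C: 3 H
  1 × F: no H
  Total hydrogens = 17.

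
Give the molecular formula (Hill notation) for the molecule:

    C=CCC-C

C5H10

Heavy atoms from the SMILES: 5 C.
Implicit hydrogens by atom environment:
  3 × C: 2 H each → 6
  1 × C: 3 H
  1 × C: 1 H
  Total hydrogens = 10.
Molecular formula: C5H10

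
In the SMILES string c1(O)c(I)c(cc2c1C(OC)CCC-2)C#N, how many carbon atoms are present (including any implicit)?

The symbol for carbon appears 12 times in the SMILES. Lowercase c denotes aromatic carbon and counts toward C.

12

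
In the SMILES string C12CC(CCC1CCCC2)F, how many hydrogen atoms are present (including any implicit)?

Hydrogens are implicit in SMILES; fill each atom to its normal valence:
  7 × C: 2 H each → 14
  3 × C: 1 H each → 3
  1 × F: no H
  Total hydrogens = 17.

17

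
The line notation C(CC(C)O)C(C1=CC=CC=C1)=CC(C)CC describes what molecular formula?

C16H24O

Heavy atoms from the SMILES: 16 C, 1 O.
Implicit hydrogens by atom environment:
  5 × C (aromatic): 1 H each → 5
  3 × C: 3 H each → 9
  3 × C: 2 H each → 6
  3 × C: 1 H each → 3
  1 × C: no H
  1 × C (aromatic): no H
  1 × O: 1 H
  Total hydrogens = 24.
Molecular formula: C16H24O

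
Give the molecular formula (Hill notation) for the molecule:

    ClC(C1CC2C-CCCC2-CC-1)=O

C11H17ClO

Heavy atoms from the SMILES: 11 C, 1 Cl, 1 O.
Implicit hydrogens by atom environment:
  7 × C: 2 H each → 14
  3 × C: 1 H each → 3
  1 × C: no H
  1 × Cl: no H
  1 × O: no H
  Total hydrogens = 17.
Molecular formula: C11H17ClO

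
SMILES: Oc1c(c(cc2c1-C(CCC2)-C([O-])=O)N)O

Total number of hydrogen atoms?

Hydrogens are implicit in SMILES; fill each atom to its normal valence:
  5 × C (aromatic): no H
  3 × C: 2 H each → 6
  2 × O: 1 H each → 2
  1 × C (aromatic): 1 H
  1 × C: 1 H
  1 × C: no H
  1 × N: 2 H
  1 × O: no H
  1 × O (charge -1): no H
  Total hydrogens = 12.

12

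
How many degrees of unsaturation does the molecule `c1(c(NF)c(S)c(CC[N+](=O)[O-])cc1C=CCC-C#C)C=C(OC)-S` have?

Molecular formula from the SMILES: C17H19FN2O3S2.
DoU = (2C + 2 + N − H − X)/2 = (2·17 + 2 + 2 − 19 − 1)/2 = 18/2 = 9.
(Structurally: 1 ring(s) + 8 π bond(s) = 9.)

9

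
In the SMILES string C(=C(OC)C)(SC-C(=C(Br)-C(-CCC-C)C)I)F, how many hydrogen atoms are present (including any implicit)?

21

Hydrogens are implicit in SMILES; fill each atom to its normal valence:
  4 × C: 3 H each → 12
  4 × C: 2 H each → 8
  4 × C: no H
  1 × Br: no H
  1 × C: 1 H
  1 × F: no H
  1 × I: no H
  1 × O: no H
  1 × S: no H
  Total hydrogens = 21.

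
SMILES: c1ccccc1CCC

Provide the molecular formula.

Heavy atoms from the SMILES: 9 C.
Implicit hydrogens by atom environment:
  5 × C (aromatic): 1 H each → 5
  2 × C: 2 H each → 4
  1 × C: 3 H
  1 × C (aromatic): no H
  Total hydrogens = 12.
Molecular formula: C9H12

C9H12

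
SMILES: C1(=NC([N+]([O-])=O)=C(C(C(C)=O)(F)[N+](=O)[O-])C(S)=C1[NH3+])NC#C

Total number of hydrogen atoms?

9

Hydrogens are implicit in SMILES; fill each atom to its normal valence:
  5 × C (aromatic): no H
  3 × C: no H
  3 × O: no H
  2 × N (charge +1): no H
  2 × O (charge -1): no H
  1 × C: 3 H
  1 × C: 1 H
  1 × F: no H
  1 × N (charge +1): 3 H
  1 × N: 1 H
  1 × N (aromatic): no H
  1 × S: 1 H
  Total hydrogens = 9.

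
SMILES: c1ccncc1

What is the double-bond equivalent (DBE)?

4

Molecular formula from the SMILES: C5H5N.
DoU = (2C + 2 + N − H − X)/2 = (2·5 + 2 + 1 − 5 − 0)/2 = 8/2 = 4.
(Structurally: 1 ring(s) + 3 π bond(s) = 4.)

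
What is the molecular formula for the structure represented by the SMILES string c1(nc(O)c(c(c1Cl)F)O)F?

C5H2ClF2NO2

Heavy atoms from the SMILES: 5 C, 1 Cl, 2 F, 1 N, 2 O.
Implicit hydrogens by atom environment:
  5 × C (aromatic): no H
  2 × F: no H
  2 × O: 1 H each → 2
  1 × Cl: no H
  1 × N (aromatic): no H
  Total hydrogens = 2.
Molecular formula: C5H2ClF2NO2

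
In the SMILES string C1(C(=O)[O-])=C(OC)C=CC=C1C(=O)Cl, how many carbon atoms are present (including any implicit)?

9

The symbol for carbon appears 9 times in the SMILES. (Cl is a single chlorine, not C + l.)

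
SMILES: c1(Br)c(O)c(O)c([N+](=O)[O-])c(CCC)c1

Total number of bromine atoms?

The symbol for bromine appears 1 time in the SMILES.

1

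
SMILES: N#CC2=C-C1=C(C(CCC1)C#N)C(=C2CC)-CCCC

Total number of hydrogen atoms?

Hydrogens are implicit in SMILES; fill each atom to its normal valence:
  7 × C: 2 H each → 14
  5 × C (aromatic): no H
  2 × C: 3 H each → 6
  2 × C: no H
  2 × N: no H
  1 × C (aromatic): 1 H
  1 × C: 1 H
  Total hydrogens = 22.

22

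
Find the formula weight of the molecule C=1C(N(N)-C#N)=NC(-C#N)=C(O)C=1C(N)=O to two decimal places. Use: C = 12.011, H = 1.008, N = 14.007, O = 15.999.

218.18

Molecular formula: C8H6N6O2.
M = 8×12.011 + 6×1.008 + 6×14.007 + 2×15.999 = 218.18 g/mol.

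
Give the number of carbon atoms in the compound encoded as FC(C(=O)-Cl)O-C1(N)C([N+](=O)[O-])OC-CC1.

7

The symbol for carbon appears 7 times in the SMILES. (Cl is a single chlorine, not C + l.)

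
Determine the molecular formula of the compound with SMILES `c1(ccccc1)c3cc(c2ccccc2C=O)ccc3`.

C19H14O

Heavy atoms from the SMILES: 19 C, 1 O.
Implicit hydrogens by atom environment:
  13 × C (aromatic): 1 H each → 13
  5 × C (aromatic): no H
  1 × C: 1 H
  1 × O: no H
  Total hydrogens = 14.
Molecular formula: C19H14O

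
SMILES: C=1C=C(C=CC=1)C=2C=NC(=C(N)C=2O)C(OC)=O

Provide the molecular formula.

Heavy atoms from the SMILES: 13 C, 2 N, 3 O.
Implicit hydrogens by atom environment:
  6 × C (aromatic): 1 H each → 6
  5 × C (aromatic): no H
  2 × O: no H
  1 × C: 3 H
  1 × C: no H
  1 × N: 2 H
  1 × N (aromatic): no H
  1 × O: 1 H
  Total hydrogens = 12.
Molecular formula: C13H12N2O3

C13H12N2O3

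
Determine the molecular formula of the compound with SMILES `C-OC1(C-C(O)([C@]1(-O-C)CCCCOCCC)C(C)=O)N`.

Heavy atoms from the SMILES: 15 C, 1 N, 5 O.
Implicit hydrogens by atom environment:
  7 × C: 2 H each → 14
  4 × C: 3 H each → 12
  4 × C: no H
  4 × O: no H
  1 × N: 2 H
  1 × O: 1 H
  Total hydrogens = 29.
Molecular formula: C15H29NO5

C15H29NO5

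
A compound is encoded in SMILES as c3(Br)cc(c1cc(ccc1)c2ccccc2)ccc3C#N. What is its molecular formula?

Heavy atoms from the SMILES: 1 Br, 19 C, 1 N.
Implicit hydrogens by atom environment:
  12 × C (aromatic): 1 H each → 12
  6 × C (aromatic): no H
  1 × Br: no H
  1 × C: no H
  1 × N: no H
  Total hydrogens = 12.
Molecular formula: C19H12BrN

C19H12BrN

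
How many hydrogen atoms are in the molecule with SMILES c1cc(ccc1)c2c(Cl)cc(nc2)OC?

Hydrogens are implicit in SMILES; fill each atom to its normal valence:
  7 × C (aromatic): 1 H each → 7
  4 × C (aromatic): no H
  1 × C: 3 H
  1 × Cl: no H
  1 × N (aromatic): no H
  1 × O: no H
  Total hydrogens = 10.

10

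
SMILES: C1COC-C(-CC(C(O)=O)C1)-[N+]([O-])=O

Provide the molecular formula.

Heavy atoms from the SMILES: 8 C, 1 N, 5 O.
Implicit hydrogens by atom environment:
  5 × C: 2 H each → 10
  3 × O: no H
  2 × C: 1 H each → 2
  1 × C: no H
  1 × N (charge +1): no H
  1 × O: 1 H
  1 × O (charge -1): no H
  Total hydrogens = 13.
Molecular formula: C8H13NO5

C8H13NO5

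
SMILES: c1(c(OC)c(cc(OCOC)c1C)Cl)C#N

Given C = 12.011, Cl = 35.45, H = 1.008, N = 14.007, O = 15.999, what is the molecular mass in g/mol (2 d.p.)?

241.67

Molecular formula: C11H12ClNO3.
M = 11×12.011 + 1×35.45 + 12×1.008 + 1×14.007 + 3×15.999 = 241.67 g/mol.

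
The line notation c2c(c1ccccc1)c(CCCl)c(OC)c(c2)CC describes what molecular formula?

C17H19ClO

Heavy atoms from the SMILES: 17 C, 1 Cl, 1 O.
Implicit hydrogens by atom environment:
  7 × C (aromatic): 1 H each → 7
  5 × C (aromatic): no H
  3 × C: 2 H each → 6
  2 × C: 3 H each → 6
  1 × Cl: no H
  1 × O: no H
  Total hydrogens = 19.
Molecular formula: C17H19ClO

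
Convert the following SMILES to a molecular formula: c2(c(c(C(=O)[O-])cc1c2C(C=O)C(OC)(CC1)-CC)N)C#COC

Heavy atoms from the SMILES: 18 C, 1 N, 5 O.
Implicit hydrogens by atom environment:
  5 × C (aromatic): no H
  4 × C: no H
  4 × O: no H
  3 × C: 3 H each → 9
  3 × C: 2 H each → 6
  2 × C: 1 H each → 2
  1 × C (aromatic): 1 H
  1 × N: 2 H
  1 × O (charge -1): no H
  Total hydrogens = 20.
Net charge -1.
Molecular formula: C18H20NO5-

C18H20NO5-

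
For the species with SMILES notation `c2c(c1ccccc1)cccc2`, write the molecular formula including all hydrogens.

C12H10

Heavy atoms from the SMILES: 12 C.
Implicit hydrogens by atom environment:
  10 × C (aromatic): 1 H each → 10
  2 × C (aromatic): no H
  Total hydrogens = 10.
Molecular formula: C12H10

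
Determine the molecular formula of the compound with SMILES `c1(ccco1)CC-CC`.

C8H12O

Heavy atoms from the SMILES: 8 C, 1 O.
Implicit hydrogens by atom environment:
  3 × C: 2 H each → 6
  3 × C (aromatic): 1 H each → 3
  1 × C: 3 H
  1 × C (aromatic): no H
  1 × O (aromatic): no H
  Total hydrogens = 12.
Molecular formula: C8H12O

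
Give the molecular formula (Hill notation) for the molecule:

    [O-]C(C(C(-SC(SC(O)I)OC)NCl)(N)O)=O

Heavy atoms from the SMILES: 6 C, 1 Cl, 1 I, 2 N, 5 O, 2 S.
Implicit hydrogens by atom environment:
  3 × C: 1 H each → 3
  2 × C: no H
  2 × O: 1 H each → 2
  2 × O: no H
  2 × S: no H
  1 × C: 3 H
  1 × Cl: no H
  1 × I: no H
  1 × N: 2 H
  1 × N: 1 H
  1 × O (charge -1): no H
  Total hydrogens = 11.
Net charge -1.
Molecular formula: C6H11ClIN2O5S2-

C6H11ClIN2O5S2-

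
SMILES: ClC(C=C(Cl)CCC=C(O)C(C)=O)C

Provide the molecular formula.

Heavy atoms from the SMILES: 10 C, 2 Cl, 2 O.
Implicit hydrogens by atom environment:
  3 × C: 1 H each → 3
  3 × C: no H
  2 × C: 3 H each → 6
  2 × C: 2 H each → 4
  2 × Cl: no H
  1 × O: 1 H
  1 × O: no H
  Total hydrogens = 14.
Molecular formula: C10H14Cl2O2

C10H14Cl2O2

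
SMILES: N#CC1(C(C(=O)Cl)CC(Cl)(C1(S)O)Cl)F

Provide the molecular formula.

C7H5Cl3FNO2S

Heavy atoms from the SMILES: 7 C, 3 Cl, 1 F, 1 N, 2 O, 1 S.
Implicit hydrogens by atom environment:
  5 × C: no H
  3 × Cl: no H
  1 × C: 2 H
  1 × C: 1 H
  1 × F: no H
  1 × N: no H
  1 × O: 1 H
  1 × O: no H
  1 × S: 1 H
  Total hydrogens = 5.
Molecular formula: C7H5Cl3FNO2S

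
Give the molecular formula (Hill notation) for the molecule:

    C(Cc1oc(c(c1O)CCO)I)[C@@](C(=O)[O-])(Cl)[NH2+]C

Heavy atoms from the SMILES: 11 C, 1 Cl, 1 I, 1 N, 5 O.
Implicit hydrogens by atom environment:
  4 × C: 2 H each → 8
  4 × C (aromatic): no H
  2 × C: no H
  2 × O: 1 H each → 2
  1 × C: 3 H
  1 × Cl: no H
  1 × I: no H
  1 × N (charge +1): 2 H
  1 × O (aromatic): no H
  1 × O: no H
  1 × O (charge -1): no H
  Total hydrogens = 15.
Molecular formula: C11H15ClINO5

C11H15ClINO5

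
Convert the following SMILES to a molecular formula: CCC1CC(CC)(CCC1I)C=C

Heavy atoms from the SMILES: 12 C, 1 I.
Implicit hydrogens by atom environment:
  6 × C: 2 H each → 12
  3 × C: 1 H each → 3
  2 × C: 3 H each → 6
  1 × C: no H
  1 × I: no H
  Total hydrogens = 21.
Molecular formula: C12H21I

C12H21I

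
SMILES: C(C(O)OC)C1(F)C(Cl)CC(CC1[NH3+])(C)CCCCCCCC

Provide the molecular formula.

C18H36ClFNO2+

Heavy atoms from the SMILES: 18 C, 1 Cl, 1 F, 1 N, 2 O.
Implicit hydrogens by atom environment:
  10 × C: 2 H each → 20
  3 × C: 3 H each → 9
  3 × C: 1 H each → 3
  2 × C: no H
  1 × Cl: no H
  1 × F: no H
  1 × N (charge +1): 3 H
  1 × O: 1 H
  1 × O: no H
  Total hydrogens = 36.
Net charge +1.
Molecular formula: C18H36ClFNO2+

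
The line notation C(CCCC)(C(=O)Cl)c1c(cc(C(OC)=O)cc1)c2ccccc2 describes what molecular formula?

C20H21ClO3

Heavy atoms from the SMILES: 20 C, 1 Cl, 3 O.
Implicit hydrogens by atom environment:
  8 × C (aromatic): 1 H each → 8
  4 × C (aromatic): no H
  3 × C: 2 H each → 6
  3 × O: no H
  2 × C: 3 H each → 6
  2 × C: no H
  1 × C: 1 H
  1 × Cl: no H
  Total hydrogens = 21.
Molecular formula: C20H21ClO3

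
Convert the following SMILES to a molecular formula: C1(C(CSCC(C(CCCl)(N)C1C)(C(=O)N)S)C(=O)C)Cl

C13H22Cl2N2O2S2

Heavy atoms from the SMILES: 13 C, 2 Cl, 2 N, 2 O, 2 S.
Implicit hydrogens by atom environment:
  4 × C: 2 H each → 8
  4 × C: no H
  3 × C: 1 H each → 3
  2 × C: 3 H each → 6
  2 × Cl: no H
  2 × N: 2 H each → 4
  2 × O: no H
  1 × S: 1 H
  1 × S: no H
  Total hydrogens = 22.
Molecular formula: C13H22Cl2N2O2S2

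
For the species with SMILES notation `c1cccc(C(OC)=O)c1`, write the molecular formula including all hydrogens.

Heavy atoms from the SMILES: 8 C, 2 O.
Implicit hydrogens by atom environment:
  5 × C (aromatic): 1 H each → 5
  2 × O: no H
  1 × C: 3 H
  1 × C (aromatic): no H
  1 × C: no H
  Total hydrogens = 8.
Molecular formula: C8H8O2

C8H8O2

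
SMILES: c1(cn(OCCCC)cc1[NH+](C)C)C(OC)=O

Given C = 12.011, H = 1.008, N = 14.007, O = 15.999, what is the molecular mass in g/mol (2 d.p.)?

241.31

Molecular formula: C12H21N2O3+.
M = 12×12.011 + 21×1.008 + 2×14.007 + 3×15.999 = 241.31 g/mol.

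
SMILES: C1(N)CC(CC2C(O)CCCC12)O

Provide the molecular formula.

Heavy atoms from the SMILES: 10 C, 1 N, 2 O.
Implicit hydrogens by atom environment:
  5 × C: 2 H each → 10
  5 × C: 1 H each → 5
  2 × O: 1 H each → 2
  1 × N: 2 H
  Total hydrogens = 19.
Molecular formula: C10H19NO2

C10H19NO2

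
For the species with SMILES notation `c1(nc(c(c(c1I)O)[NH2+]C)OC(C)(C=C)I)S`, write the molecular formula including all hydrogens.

Heavy atoms from the SMILES: 10 C, 2 I, 2 N, 2 O, 1 S.
Implicit hydrogens by atom environment:
  5 × C (aromatic): no H
  2 × C: 3 H each → 6
  2 × I: no H
  1 × C: 2 H
  1 × C: 1 H
  1 × C: no H
  1 × N (charge +1): 2 H
  1 × N (aromatic): no H
  1 × O: 1 H
  1 × O: no H
  1 × S: 1 H
  Total hydrogens = 13.
Net charge +1.
Molecular formula: C10H13I2N2O2S+

C10H13I2N2O2S+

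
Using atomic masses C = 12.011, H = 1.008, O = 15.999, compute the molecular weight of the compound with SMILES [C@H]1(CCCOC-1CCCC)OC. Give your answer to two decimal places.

172.27

Molecular formula: C10H20O2.
M = 10×12.011 + 20×1.008 + 2×15.999 = 172.27 g/mol.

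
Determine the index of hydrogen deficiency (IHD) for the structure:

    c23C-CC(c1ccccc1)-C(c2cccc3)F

9

Molecular formula from the SMILES: C16H15F.
DoU = (2C + 2 + N − H − X)/2 = (2·16 + 2 + 0 − 15 − 1)/2 = 18/2 = 9.
(Structurally: 3 ring(s) + 6 π bond(s) = 9.)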